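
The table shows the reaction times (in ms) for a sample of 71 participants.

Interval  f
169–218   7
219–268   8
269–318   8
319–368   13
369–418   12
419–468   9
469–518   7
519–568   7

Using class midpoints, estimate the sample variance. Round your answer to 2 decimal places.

11061.37

Midpoints: 193.5, 243.5, 293.5, 343.5, 393.5, 443.5, 493.5, 543.5
n = 71, Σfm = 26088.5, mean = 367.4437
Σfm² = 10360349.75
Σf(m − x̄)² = Σfm² − (Σfm)²/n = 10360349.75 − 26088.5²/71 = 774295.7746
Sample variance = 774295.7746 / 70 = 11061.3682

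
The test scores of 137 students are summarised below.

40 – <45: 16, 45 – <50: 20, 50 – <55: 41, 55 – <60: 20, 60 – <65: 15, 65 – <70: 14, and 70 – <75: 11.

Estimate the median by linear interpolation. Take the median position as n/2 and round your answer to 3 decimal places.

53.963

Cumulative frequencies: 16, 36, 77, 97, 112, 126, 137
n = 137; position = n/2 = 68.5.
This falls in the class 50 – <55: L = 50, F = 36, f = 41, h = 5.
Median ≈ 50 + ((68.5 − 36) / 41) × 5 = 53.9634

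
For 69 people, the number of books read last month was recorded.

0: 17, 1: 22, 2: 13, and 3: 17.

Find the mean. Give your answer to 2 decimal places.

1.43

Values: 0, 1, 2, 3
Σfx = 17×0 + 22×1 + 13×2 + 17×3 = 99
n = Σf = 69
Mean = 99 / 69 = 1.4348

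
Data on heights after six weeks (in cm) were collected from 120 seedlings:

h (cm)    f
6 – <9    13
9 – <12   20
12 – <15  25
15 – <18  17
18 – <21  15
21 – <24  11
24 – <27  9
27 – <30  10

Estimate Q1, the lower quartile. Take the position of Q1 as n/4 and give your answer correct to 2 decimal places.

Cumulative frequencies: 13, 33, 58, 75, 90, 101, 110, 120
n = 120; position = n/4 = 30.
This falls in the class 9 – <12: L = 9, F = 13, f = 20, h = 3.
Lower quartile ≈ 9 + ((30 − 13) / 20) × 3 = 11.5500

11.55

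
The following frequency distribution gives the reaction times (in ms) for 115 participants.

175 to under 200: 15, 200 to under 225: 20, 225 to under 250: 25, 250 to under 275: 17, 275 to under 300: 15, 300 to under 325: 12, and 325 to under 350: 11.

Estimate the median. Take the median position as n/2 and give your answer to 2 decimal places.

247.50

Cumulative frequencies: 15, 35, 60, 77, 92, 104, 115
n = 115; position = n/2 = 57.5.
This falls in the class 225 to under 250: L = 225, F = 35, f = 25, h = 25.
Median ≈ 225 + ((57.5 − 35) / 25) × 25 = 247.5000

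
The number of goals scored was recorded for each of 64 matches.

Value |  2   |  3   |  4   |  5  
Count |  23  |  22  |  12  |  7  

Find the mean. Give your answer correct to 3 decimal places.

3.047

Values: 2, 3, 4, 5
Σfx = 23×2 + 22×3 + 12×4 + 7×5 = 195
n = Σf = 64
Mean = 195 / 64 = 3.0469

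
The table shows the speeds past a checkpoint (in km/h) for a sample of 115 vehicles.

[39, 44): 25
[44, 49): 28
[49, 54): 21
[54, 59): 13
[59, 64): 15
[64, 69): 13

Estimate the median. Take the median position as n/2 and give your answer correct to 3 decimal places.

50.071

Cumulative frequencies: 25, 53, 74, 87, 102, 115
n = 115; position = n/2 = 57.5.
This falls in the class [49, 54): L = 49, F = 53, f = 21, h = 5.
Median ≈ 49 + ((57.5 − 53) / 21) × 5 = 50.0714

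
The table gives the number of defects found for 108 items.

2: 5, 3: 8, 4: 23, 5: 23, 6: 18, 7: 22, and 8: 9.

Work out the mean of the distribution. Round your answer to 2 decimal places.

Values: 2, 3, 4, 5, 6, 7, 8
Σfx = 5×2 + 8×3 + 23×4 + 23×5 + 18×6 + 22×7 + 9×8 = 575
n = Σf = 108
Mean = 575 / 108 = 5.3241

5.32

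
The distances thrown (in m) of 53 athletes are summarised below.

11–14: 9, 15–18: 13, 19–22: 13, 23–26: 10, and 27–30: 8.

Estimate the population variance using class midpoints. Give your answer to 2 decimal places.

Midpoints: 12.5, 16.5, 20.5, 24.5, 28.5
n = 53, Σfm = 1066.5, mean = 20.1226
Σfm² = 22909.25
Σf(m − x̄)² = Σfm² − (Σfm)²/n = 22909.25 − 1066.5²/53 = 1448.4528
Population variance = 1448.4528 / 53 = 27.3293

27.33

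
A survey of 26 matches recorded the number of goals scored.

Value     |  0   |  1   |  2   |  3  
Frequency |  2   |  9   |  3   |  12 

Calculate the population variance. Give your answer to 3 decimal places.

Values: 0, 1, 2, 3
n = 26, Σfx = 51, mean = 1.9615
Σfx² = 129
Σf(x − x̄)² = Σfx² − (Σfx)²/n = 129 − 51²/26 = 28.9615
Population variance = 28.9615 / 26 = 1.1139

1.114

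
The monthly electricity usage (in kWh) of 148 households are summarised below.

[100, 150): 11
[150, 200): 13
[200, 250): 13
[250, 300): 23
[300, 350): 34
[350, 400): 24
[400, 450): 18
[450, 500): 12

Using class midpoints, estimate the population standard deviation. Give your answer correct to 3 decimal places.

Midpoints: 125, 175, 225, 275, 325, 375, 425, 475
n = 148, Σfm = 46300, mean = 312.8378
Σfm² = 15892500
Σf(m − x̄)² = Σfm² − (Σfm)²/n = 15892500 − 46300²/148 = 1408108.1081
Population variance = 1408108.1081 / 148 = 9514.2440
Standard deviation = √9514.2440 = 97.5410

97.541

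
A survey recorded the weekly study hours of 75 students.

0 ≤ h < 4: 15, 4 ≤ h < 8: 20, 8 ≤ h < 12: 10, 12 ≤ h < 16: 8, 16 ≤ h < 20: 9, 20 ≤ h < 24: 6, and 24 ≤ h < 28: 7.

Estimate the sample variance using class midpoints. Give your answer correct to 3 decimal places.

61.307

Midpoints: 2, 6, 10, 14, 18, 22, 26
n = 75, Σfm = 838, mean = 11.1733
Σfm² = 13900
Σf(m − x̄)² = Σfm² − (Σfm)²/n = 13900 − 838²/75 = 4536.7467
Sample variance = 4536.7467 / 74 = 61.3074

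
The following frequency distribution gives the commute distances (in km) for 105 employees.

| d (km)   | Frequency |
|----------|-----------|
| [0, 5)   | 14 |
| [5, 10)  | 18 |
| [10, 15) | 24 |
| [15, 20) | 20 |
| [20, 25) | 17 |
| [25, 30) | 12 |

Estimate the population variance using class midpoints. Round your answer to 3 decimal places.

59.896

Midpoints: 2.5, 7.5, 12.5, 17.5, 22.5, 27.5
n = 105, Σfm = 1532.5, mean = 14.5952
Σfm² = 28656.25
Σf(m − x̄)² = Σfm² − (Σfm)²/n = 28656.25 − 1532.5²/105 = 6289.0476
Population variance = 6289.0476 / 105 = 59.8957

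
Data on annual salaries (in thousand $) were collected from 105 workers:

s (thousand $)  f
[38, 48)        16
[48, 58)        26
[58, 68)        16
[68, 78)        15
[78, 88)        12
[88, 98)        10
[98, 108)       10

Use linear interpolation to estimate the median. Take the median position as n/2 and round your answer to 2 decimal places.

64.56

Cumulative frequencies: 16, 42, 58, 73, 85, 95, 105
n = 105; position = n/2 = 52.5.
This falls in the class [58, 68): L = 58, F = 42, f = 16, h = 10.
Median ≈ 58 + ((52.5 − 42) / 16) × 10 = 64.5625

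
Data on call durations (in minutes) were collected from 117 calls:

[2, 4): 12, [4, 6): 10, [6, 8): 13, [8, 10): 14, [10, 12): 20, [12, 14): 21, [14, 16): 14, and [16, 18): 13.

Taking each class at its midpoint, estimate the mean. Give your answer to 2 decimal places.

Midpoints: 3, 5, 7, 9, 11, 13, 15, 17
Σfm = 12×3 + 10×5 + 13×7 + 14×9 + 20×11 + 21×13 + 14×15 + 13×17 = 1227
n = Σf = 117
Mean = 1227 / 117 = 10.4872

10.49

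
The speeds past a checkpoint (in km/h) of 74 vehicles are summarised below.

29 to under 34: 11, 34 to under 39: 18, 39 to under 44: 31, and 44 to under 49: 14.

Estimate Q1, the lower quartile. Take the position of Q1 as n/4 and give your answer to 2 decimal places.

Cumulative frequencies: 11, 29, 60, 74
n = 74; position = n/4 = 18.5.
This falls in the class 34 to under 39: L = 34, F = 11, f = 18, h = 5.
Lower quartile ≈ 34 + ((18.5 − 11) / 18) × 5 = 36.0833

36.08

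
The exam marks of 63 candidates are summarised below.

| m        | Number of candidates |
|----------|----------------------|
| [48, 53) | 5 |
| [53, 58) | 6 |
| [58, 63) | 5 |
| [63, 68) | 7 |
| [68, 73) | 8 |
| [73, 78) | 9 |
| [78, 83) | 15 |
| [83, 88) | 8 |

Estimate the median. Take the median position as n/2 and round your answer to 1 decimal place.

Cumulative frequencies: 5, 11, 16, 23, 31, 40, 55, 63
n = 63; position = n/2 = 31.5.
This falls in the class [73, 78): L = 73, F = 31, f = 9, h = 5.
Median ≈ 73 + ((31.5 − 31) / 9) × 5 = 73.2778

73.3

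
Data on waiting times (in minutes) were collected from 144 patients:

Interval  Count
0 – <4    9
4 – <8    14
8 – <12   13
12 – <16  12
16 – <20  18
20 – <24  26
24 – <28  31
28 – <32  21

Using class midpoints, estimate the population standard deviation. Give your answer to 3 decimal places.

8.593

Midpoints: 2, 6, 10, 14, 18, 22, 26, 30
n = 144, Σfm = 2732, mean = 18.9722
Σfm² = 62464
Σf(m − x̄)² = Σfm² − (Σfm)²/n = 62464 − 2732²/144 = 10631.8889
Population variance = 10631.8889 / 144 = 73.8326
Standard deviation = √73.8326 = 8.5926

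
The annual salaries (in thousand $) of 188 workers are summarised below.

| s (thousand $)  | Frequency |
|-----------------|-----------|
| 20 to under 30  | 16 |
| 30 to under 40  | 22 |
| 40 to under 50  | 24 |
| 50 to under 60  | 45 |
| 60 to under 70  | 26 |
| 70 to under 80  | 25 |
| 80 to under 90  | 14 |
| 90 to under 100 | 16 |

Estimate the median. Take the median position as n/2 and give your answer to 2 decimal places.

Cumulative frequencies: 16, 38, 62, 107, 133, 158, 172, 188
n = 188; position = n/2 = 94.
This falls in the class 50 to under 60: L = 50, F = 62, f = 45, h = 10.
Median ≈ 50 + ((94 − 62) / 45) × 10 = 57.1111

57.11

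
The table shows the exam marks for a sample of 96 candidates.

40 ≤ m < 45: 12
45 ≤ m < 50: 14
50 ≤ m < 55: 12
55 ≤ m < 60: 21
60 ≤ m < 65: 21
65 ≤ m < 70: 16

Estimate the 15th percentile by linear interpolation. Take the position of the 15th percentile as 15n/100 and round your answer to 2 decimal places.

Cumulative frequencies: 12, 26, 38, 59, 80, 96
n = 96; position = 15n/100 = 14.4.
This falls in the class 45 ≤ m < 50: L = 45, F = 12, f = 14, h = 5.
15th percentile ≈ 45 + ((14.4 − 12) / 14) × 5 = 45.8571

45.86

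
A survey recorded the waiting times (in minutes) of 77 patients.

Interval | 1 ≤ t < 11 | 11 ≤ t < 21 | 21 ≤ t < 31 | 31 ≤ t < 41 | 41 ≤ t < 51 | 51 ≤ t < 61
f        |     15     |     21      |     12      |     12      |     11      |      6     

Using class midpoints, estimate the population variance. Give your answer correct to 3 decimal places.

248.035

Midpoints: 6, 16, 26, 36, 46, 56
n = 77, Σfm = 2012, mean = 26.1299
Σfm² = 71672
Σf(m − x̄)² = Σfm² − (Σfm)²/n = 71672 − 2012²/77 = 19098.7013
Population variance = 19098.7013 / 77 = 248.0351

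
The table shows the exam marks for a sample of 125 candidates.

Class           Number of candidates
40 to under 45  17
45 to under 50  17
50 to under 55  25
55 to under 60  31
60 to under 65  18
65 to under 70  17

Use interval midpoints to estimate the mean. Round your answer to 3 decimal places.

55.180

Midpoints: 42.5, 47.5, 52.5, 57.5, 62.5, 67.5
Σfm = 17×42.5 + 17×47.5 + 25×52.5 + 31×57.5 + 18×62.5 + 17×67.5 = 6897.5
n = Σf = 125
Mean = 6897.5 / 125 = 55.1800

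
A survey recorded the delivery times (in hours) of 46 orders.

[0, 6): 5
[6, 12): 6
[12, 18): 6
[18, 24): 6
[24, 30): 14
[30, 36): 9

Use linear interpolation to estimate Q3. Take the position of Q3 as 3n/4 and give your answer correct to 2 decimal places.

28.93

Cumulative frequencies: 5, 11, 17, 23, 37, 46
n = 46; position = 3n/4 = 34.5.
This falls in the class [24, 30): L = 24, F = 23, f = 14, h = 6.
Upper quartile ≈ 24 + ((34.5 − 23) / 14) × 6 = 28.9286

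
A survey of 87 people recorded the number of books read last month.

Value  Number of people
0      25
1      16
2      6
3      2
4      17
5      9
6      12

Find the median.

2

Cumulative frequencies: 25, 41, 47, 49, 66, 75, 87
n = 87, so the median is the value in position (n+1)/2 = 44.
Position 44 falls at value 2.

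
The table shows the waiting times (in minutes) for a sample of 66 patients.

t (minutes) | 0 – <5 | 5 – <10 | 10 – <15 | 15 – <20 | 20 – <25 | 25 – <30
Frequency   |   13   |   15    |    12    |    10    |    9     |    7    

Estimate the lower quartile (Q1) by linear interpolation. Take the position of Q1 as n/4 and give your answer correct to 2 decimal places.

6.17

Cumulative frequencies: 13, 28, 40, 50, 59, 66
n = 66; position = n/4 = 16.5.
This falls in the class 5 – <10: L = 5, F = 13, f = 15, h = 5.
Lower quartile ≈ 5 + ((16.5 − 13) / 15) × 5 = 6.1667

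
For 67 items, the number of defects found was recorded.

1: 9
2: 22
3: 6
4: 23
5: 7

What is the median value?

Cumulative frequencies: 9, 31, 37, 60, 67
n = 67, so the median is the value in position (n+1)/2 = 34.
Position 34 falls at value 3.

3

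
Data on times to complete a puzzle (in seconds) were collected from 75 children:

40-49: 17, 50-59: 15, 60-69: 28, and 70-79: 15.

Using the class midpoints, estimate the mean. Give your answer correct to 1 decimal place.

Midpoints: 44.5, 54.5, 64.5, 74.5
Σfm = 17×44.5 + 15×54.5 + 28×64.5 + 15×74.5 = 4497.5
n = Σf = 75
Mean = 4497.5 / 75 = 59.9667

60.0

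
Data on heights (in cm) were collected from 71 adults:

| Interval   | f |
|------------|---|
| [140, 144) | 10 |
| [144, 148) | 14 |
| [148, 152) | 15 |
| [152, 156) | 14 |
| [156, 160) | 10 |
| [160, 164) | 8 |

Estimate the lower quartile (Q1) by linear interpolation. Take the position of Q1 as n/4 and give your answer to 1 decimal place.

Cumulative frequencies: 10, 24, 39, 53, 63, 71
n = 71; position = n/4 = 17.75.
This falls in the class [144, 148): L = 144, F = 10, f = 14, h = 4.
Lower quartile ≈ 144 + ((17.75 − 10) / 14) × 4 = 146.2143

146.2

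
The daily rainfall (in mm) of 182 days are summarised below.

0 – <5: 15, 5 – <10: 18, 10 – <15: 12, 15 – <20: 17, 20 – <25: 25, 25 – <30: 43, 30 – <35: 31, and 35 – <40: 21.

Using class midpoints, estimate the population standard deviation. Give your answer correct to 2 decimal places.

Midpoints: 2.5, 7.5, 12.5, 17.5, 22.5, 27.5, 32.5, 37.5
n = 182, Σfm = 4160, mean = 22.8571
Σfm² = 115637.5
Σf(m − x̄)² = Σfm² − (Σfm)²/n = 115637.5 − 4160²/182 = 20551.7857
Population variance = 20551.7857 / 182 = 112.9219
Standard deviation = √112.9219 = 10.6265

10.63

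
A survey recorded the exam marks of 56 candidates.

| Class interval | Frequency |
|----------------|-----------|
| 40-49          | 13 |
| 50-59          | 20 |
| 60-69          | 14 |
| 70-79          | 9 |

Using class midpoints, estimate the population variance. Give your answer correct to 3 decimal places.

100.989

Midpoints: 44.5, 54.5, 64.5, 74.5
n = 56, Σfm = 3242, mean = 57.8929
Σfm² = 193344
Σf(m − x̄)² = Σfm² − (Σfm)²/n = 193344 − 3242²/56 = 5655.3571
Population variance = 5655.3571 / 56 = 100.9885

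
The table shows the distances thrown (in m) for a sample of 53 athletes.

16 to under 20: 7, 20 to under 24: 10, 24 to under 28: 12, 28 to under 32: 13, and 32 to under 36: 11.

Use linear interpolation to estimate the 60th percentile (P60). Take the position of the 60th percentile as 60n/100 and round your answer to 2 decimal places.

Cumulative frequencies: 7, 17, 29, 42, 53
n = 53; position = 60n/100 = 31.8.
This falls in the class 28 to under 32: L = 28, F = 29, f = 13, h = 4.
60th percentile ≈ 28 + ((31.8 − 29) / 13) × 4 = 28.8615

28.86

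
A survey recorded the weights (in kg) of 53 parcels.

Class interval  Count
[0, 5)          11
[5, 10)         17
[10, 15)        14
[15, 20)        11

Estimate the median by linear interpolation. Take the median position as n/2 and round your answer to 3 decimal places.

9.559

Cumulative frequencies: 11, 28, 42, 53
n = 53; position = n/2 = 26.5.
This falls in the class [5, 10): L = 5, F = 11, f = 17, h = 5.
Median ≈ 5 + ((26.5 − 11) / 17) × 5 = 9.5588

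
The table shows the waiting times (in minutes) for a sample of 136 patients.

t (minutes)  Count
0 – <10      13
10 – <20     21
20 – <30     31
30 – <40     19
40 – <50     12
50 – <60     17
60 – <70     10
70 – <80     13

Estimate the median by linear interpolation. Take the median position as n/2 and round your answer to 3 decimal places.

31.579

Cumulative frequencies: 13, 34, 65, 84, 96, 113, 123, 136
n = 136; position = n/2 = 68.
This falls in the class 30 – <40: L = 30, F = 65, f = 19, h = 10.
Median ≈ 30 + ((68 − 65) / 19) × 10 = 31.5789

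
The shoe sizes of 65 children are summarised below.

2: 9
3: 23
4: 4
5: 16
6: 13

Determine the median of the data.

4

Cumulative frequencies: 9, 32, 36, 52, 65
n = 65, so the median is the value in position (n+1)/2 = 33.
Position 33 falls at value 4.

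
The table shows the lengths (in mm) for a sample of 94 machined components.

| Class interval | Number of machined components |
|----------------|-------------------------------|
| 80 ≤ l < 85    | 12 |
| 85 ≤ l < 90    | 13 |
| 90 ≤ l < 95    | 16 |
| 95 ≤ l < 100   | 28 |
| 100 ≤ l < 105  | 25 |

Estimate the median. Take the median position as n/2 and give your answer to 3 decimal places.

96.071

Cumulative frequencies: 12, 25, 41, 69, 94
n = 94; position = n/2 = 47.
This falls in the class 95 ≤ l < 100: L = 95, F = 41, f = 28, h = 5.
Median ≈ 95 + ((47 − 41) / 28) × 5 = 96.0714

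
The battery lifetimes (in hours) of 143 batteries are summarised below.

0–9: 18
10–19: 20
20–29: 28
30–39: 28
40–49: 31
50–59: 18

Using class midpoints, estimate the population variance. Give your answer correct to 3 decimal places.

Midpoints: 4.5, 14.5, 24.5, 34.5, 44.5, 54.5
n = 143, Σfm = 4383.5, mean = 30.6538
Σfm² = 169555.75
Σf(m − x̄)² = Σfm² − (Σfm)²/n = 169555.75 − 4383.5²/143 = 35184.6154
Population variance = 35184.6154 / 143 = 246.0463

246.046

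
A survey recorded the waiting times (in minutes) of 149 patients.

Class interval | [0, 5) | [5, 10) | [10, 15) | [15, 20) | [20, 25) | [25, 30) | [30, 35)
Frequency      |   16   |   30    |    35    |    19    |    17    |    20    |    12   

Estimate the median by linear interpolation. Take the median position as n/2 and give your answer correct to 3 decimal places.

Cumulative frequencies: 16, 46, 81, 100, 117, 137, 149
n = 149; position = n/2 = 74.5.
This falls in the class [10, 15): L = 10, F = 46, f = 35, h = 5.
Median ≈ 10 + ((74.5 − 46) / 35) × 5 = 14.0714

14.071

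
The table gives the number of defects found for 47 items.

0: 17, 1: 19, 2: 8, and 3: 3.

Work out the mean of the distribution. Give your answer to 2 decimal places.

0.94

Values: 0, 1, 2, 3
Σfx = 17×0 + 19×1 + 8×2 + 3×3 = 44
n = Σf = 47
Mean = 44 / 47 = 0.9362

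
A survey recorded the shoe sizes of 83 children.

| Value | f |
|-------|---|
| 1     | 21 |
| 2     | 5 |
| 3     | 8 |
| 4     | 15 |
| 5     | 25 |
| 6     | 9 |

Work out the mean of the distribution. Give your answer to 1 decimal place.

Values: 1, 2, 3, 4, 5, 6
Σfx = 21×1 + 5×2 + 8×3 + 15×4 + 25×5 + 9×6 = 294
n = Σf = 83
Mean = 294 / 83 = 3.5422

3.5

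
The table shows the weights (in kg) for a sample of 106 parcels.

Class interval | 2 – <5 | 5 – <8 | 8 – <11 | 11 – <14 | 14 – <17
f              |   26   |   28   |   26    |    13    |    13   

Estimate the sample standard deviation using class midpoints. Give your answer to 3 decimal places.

Midpoints: 3.5, 6.5, 9.5, 12.5, 15.5
n = 106, Σfm = 884, mean = 8.3396
Σfm² = 9002.5
Σf(m − x̄)² = Σfm² − (Σfm)²/n = 9002.5 − 884²/106 = 1630.2736
Sample variance = 1630.2736 / 105 = 15.5264
Standard deviation = √15.5264 = 3.9404

3.940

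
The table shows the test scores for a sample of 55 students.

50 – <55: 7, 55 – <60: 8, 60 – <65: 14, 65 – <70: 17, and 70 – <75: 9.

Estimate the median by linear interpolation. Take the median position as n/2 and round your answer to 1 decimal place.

64.5

Cumulative frequencies: 7, 15, 29, 46, 55
n = 55; position = n/2 = 27.5.
This falls in the class 60 – <65: L = 60, F = 15, f = 14, h = 5.
Median ≈ 60 + ((27.5 − 15) / 14) × 5 = 64.4643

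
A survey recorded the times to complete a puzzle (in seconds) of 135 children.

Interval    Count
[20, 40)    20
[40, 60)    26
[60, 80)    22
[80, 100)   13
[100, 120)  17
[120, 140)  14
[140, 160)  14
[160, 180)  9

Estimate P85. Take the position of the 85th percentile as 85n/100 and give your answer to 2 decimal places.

Cumulative frequencies: 20, 46, 68, 81, 98, 112, 126, 135
n = 135; position = 85n/100 = 114.75.
This falls in the class [140, 160): L = 140, F = 112, f = 14, h = 20.
85th percentile ≈ 140 + ((114.75 − 112) / 14) × 20 = 143.9286

143.93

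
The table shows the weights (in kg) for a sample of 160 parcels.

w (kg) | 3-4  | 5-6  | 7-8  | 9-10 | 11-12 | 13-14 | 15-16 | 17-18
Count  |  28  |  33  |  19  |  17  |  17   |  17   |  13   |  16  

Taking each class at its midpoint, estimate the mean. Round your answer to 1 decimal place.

9.3

Midpoints: 3.5, 5.5, 7.5, 9.5, 11.5, 13.5, 15.5, 17.5
Σfm = 28×3.5 + 33×5.5 + 19×7.5 + 17×9.5 + 17×11.5 + 17×13.5 + 13×15.5 + 16×17.5 = 1490
n = Σf = 160
Mean = 1490 / 160 = 9.3125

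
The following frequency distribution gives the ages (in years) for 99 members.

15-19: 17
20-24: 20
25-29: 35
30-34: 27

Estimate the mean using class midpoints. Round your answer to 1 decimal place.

25.6

Midpoints: 17, 22, 27, 32
Σfm = 17×17 + 20×22 + 35×27 + 27×32 = 2538
n = Σf = 99
Mean = 2538 / 99 = 25.6364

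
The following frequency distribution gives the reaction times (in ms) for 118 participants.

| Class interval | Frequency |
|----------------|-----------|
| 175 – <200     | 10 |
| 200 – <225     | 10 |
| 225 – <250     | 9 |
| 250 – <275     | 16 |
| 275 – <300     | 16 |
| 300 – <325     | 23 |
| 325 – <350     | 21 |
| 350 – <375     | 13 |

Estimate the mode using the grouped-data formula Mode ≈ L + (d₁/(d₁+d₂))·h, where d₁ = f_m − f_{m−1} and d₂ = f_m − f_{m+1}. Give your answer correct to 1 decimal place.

Modal class: 300 – <325 (highest frequency 23).
d₁ = 23 − 16 = 7, d₂ = 23 − 21 = 2
Mode ≈ 300 + (7/(7+2)) × 25 = 300 + 19.4444 = 319.4444

319.4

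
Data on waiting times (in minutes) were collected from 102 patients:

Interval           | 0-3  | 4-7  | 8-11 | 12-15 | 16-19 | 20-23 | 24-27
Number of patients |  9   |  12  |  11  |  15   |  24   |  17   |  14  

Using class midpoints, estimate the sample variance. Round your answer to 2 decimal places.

Midpoints: 1.5, 5.5, 9.5, 13.5, 17.5, 21.5, 25.5
n = 102, Σfm = 1529, mean = 14.9902
Σfm² = 28421.5
Σf(m − x̄)² = Σfm² − (Σfm)²/n = 28421.5 − 1529²/102 = 5501.4902
Sample variance = 5501.4902 / 101 = 54.4702

54.47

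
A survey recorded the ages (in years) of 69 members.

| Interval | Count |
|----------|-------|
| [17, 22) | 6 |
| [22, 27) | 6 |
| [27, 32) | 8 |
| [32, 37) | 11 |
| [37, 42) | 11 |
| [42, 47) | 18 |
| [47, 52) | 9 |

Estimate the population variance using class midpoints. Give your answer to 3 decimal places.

Midpoints: 19.5, 24.5, 29.5, 34.5, 39.5, 44.5, 49.5
n = 69, Σfm = 2560.5, mean = 37.1087
Σfm² = 100797.25
Σf(m − x̄)² = Σfm² − (Σfm)²/n = 100797.25 − 2560.5²/69 = 5780.4348
Population variance = 5780.4348 / 69 = 83.7744

83.774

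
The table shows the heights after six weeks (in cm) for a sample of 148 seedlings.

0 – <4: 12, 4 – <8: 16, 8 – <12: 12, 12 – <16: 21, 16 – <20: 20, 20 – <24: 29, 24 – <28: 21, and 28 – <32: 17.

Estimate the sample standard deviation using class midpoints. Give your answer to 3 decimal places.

8.530

Midpoints: 2, 6, 10, 14, 18, 22, 26, 30
n = 148, Σfm = 2588, mean = 17.4865
Σfm² = 55952
Σf(m − x̄)² = Σfm² − (Σfm)²/n = 55952 − 2588²/148 = 10696.9730
Sample variance = 10696.9730 / 147 = 72.7685
Standard deviation = √72.7685 = 8.5304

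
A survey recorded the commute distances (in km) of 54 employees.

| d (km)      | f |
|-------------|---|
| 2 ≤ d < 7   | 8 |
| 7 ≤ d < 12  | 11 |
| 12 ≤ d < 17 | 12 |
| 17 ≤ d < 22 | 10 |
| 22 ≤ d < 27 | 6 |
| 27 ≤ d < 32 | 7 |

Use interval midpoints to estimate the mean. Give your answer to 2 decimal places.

Midpoints: 4.5, 9.5, 14.5, 19.5, 24.5, 29.5
Σfm = 8×4.5 + 11×9.5 + 12×14.5 + 10×19.5 + 6×24.5 + 7×29.5 = 863
n = Σf = 54
Mean = 863 / 54 = 15.9815

15.98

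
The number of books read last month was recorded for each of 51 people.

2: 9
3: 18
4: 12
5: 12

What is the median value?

3

Cumulative frequencies: 9, 27, 39, 51
n = 51, so the median is the value in position (n+1)/2 = 26.
Position 26 falls at value 3.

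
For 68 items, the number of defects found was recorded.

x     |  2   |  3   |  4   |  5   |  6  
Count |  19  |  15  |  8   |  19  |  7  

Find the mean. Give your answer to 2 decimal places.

Values: 2, 3, 4, 5, 6
Σfx = 19×2 + 15×3 + 8×4 + 19×5 + 7×6 = 252
n = Σf = 68
Mean = 252 / 68 = 3.7059

3.71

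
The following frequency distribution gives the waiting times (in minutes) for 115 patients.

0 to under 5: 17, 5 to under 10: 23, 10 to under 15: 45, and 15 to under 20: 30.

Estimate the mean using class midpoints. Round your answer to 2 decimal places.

Midpoints: 2.5, 7.5, 12.5, 17.5
Σfm = 17×2.5 + 23×7.5 + 45×12.5 + 30×17.5 = 1302.5
n = Σf = 115
Mean = 1302.5 / 115 = 11.3261

11.33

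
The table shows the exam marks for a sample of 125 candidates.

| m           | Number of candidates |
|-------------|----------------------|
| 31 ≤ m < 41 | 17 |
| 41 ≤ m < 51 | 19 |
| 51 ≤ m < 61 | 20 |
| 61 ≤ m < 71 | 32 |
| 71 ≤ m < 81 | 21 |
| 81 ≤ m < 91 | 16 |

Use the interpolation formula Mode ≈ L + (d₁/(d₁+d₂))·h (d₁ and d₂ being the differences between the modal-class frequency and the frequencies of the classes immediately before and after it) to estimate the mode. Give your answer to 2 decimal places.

66.22

Modal class: 61 ≤ m < 71 (highest frequency 32).
d₁ = 32 − 20 = 12, d₂ = 32 − 21 = 11
Mode ≈ 61 + (12/(12+11)) × 10 = 61 + 5.2174 = 66.2174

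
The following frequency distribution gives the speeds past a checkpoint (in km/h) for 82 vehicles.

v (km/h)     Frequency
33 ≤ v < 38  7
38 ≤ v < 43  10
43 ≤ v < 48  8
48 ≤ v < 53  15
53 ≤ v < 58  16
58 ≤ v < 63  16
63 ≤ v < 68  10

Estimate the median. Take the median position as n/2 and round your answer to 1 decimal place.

53.3

Cumulative frequencies: 7, 17, 25, 40, 56, 72, 82
n = 82; position = n/2 = 41.
This falls in the class 53 ≤ v < 58: L = 53, F = 40, f = 16, h = 5.
Median ≈ 53 + ((41 − 40) / 16) × 5 = 53.3125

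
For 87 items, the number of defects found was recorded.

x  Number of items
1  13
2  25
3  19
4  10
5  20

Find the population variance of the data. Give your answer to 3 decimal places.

1.919

Values: 1, 2, 3, 4, 5
n = 87, Σfx = 260, mean = 2.9885
Σfx² = 944
Σf(x − x̄)² = Σfx² − (Σfx)²/n = 944 − 260²/87 = 166.9885
Population variance = 166.9885 / 87 = 1.9194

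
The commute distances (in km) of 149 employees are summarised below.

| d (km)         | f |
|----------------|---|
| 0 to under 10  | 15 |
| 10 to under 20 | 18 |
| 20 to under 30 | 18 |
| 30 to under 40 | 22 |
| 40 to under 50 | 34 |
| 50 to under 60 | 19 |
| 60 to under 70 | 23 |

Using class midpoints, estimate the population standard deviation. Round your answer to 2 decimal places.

18.86

Midpoints: 5, 15, 25, 35, 45, 55, 65
n = 149, Σfm = 5635, mean = 37.8188
Σfm² = 266125
Σf(m − x̄)² = Σfm² − (Σfm)²/n = 266125 − 5635²/149 = 53016.1074
Population variance = 53016.1074 / 149 = 355.8128
Standard deviation = √355.8128 = 18.8630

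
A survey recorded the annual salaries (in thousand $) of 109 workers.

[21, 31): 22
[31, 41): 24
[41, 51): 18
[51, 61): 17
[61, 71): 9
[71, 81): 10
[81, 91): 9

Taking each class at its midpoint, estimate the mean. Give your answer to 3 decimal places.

49.028

Midpoints: 26, 36, 46, 56, 66, 76, 86
Σfm = 22×26 + 24×36 + 18×46 + 17×56 + 9×66 + 10×76 + 9×86 = 5344
n = Σf = 109
Mean = 5344 / 109 = 49.0275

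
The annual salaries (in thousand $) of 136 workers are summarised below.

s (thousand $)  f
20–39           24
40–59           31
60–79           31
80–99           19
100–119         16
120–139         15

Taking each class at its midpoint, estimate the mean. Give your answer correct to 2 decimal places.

Midpoints: 29.5, 49.5, 69.5, 89.5, 109.5, 129.5
Σfm = 24×29.5 + 31×49.5 + 31×69.5 + 19×89.5 + 16×109.5 + 15×129.5 = 9792
n = Σf = 136
Mean = 9792 / 136 = 72.0000

72.00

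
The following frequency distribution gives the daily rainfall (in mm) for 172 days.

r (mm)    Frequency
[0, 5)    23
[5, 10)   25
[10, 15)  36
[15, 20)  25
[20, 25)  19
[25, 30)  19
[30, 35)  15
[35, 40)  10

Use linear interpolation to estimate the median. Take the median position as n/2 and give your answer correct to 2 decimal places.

Cumulative frequencies: 23, 48, 84, 109, 128, 147, 162, 172
n = 172; position = n/2 = 86.
This falls in the class [15, 20): L = 15, F = 84, f = 25, h = 5.
Median ≈ 15 + ((86 − 84) / 25) × 5 = 15.4000

15.40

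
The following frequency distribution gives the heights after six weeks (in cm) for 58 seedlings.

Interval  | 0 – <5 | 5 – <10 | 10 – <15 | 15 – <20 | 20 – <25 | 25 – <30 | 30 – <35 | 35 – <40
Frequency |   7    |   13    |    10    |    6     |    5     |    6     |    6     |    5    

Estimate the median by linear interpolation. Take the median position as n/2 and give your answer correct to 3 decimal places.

14.500

Cumulative frequencies: 7, 20, 30, 36, 41, 47, 53, 58
n = 58; position = n/2 = 29.
This falls in the class 10 – <15: L = 10, F = 20, f = 10, h = 5.
Median ≈ 10 + ((29 − 20) / 10) × 5 = 14.5000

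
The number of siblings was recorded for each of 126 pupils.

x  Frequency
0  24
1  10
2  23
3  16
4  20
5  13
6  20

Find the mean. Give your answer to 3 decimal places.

Values: 0, 1, 2, 3, 4, 5, 6
Σfx = 24×0 + 10×1 + 23×2 + 16×3 + 20×4 + 13×5 + 20×6 = 369
n = Σf = 126
Mean = 369 / 126 = 2.9286

2.929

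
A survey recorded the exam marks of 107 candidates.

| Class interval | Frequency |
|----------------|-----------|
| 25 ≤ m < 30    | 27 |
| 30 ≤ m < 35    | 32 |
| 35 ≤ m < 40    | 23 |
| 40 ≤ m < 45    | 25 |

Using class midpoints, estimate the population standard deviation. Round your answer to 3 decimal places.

5.516

Midpoints: 27.5, 32.5, 37.5, 42.5
n = 107, Σfm = 3707.5, mean = 34.6495
Σfm² = 131718.75
Σf(m − x̄)² = Σfm² − (Σfm)²/n = 131718.75 − 3707.5²/107 = 3255.6075
Population variance = 3255.6075 / 107 = 30.4262
Standard deviation = √30.4262 = 5.5160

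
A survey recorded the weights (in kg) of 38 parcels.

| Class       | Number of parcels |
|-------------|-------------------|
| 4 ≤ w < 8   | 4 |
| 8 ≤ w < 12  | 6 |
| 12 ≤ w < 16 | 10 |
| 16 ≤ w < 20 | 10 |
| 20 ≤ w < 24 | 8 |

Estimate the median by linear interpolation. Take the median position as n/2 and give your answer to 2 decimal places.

15.60

Cumulative frequencies: 4, 10, 20, 30, 38
n = 38; position = n/2 = 19.
This falls in the class 12 ≤ w < 16: L = 12, F = 10, f = 10, h = 4.
Median ≈ 12 + ((19 − 10) / 10) × 4 = 15.6000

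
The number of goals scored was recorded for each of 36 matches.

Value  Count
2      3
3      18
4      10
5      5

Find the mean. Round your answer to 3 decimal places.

Values: 2, 3, 4, 5
Σfx = 3×2 + 18×3 + 10×4 + 5×5 = 125
n = Σf = 36
Mean = 125 / 36 = 3.4722

3.472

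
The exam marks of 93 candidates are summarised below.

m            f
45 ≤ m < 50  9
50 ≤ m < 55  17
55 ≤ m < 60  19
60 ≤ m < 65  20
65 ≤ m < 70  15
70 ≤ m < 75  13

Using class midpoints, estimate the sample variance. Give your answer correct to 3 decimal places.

59.414

Midpoints: 47.5, 52.5, 57.5, 62.5, 67.5, 72.5
n = 93, Σfm = 5617.5, mean = 60.4032
Σfm² = 344781.25
Σf(m − x̄)² = Σfm² − (Σfm)²/n = 344781.25 − 5617.5²/93 = 5466.1290
Sample variance = 5466.1290 / 92 = 59.4144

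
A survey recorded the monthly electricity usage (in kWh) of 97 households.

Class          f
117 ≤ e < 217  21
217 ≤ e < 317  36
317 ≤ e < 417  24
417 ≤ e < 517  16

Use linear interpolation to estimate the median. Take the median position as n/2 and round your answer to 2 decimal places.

Cumulative frequencies: 21, 57, 81, 97
n = 97; position = n/2 = 48.5.
This falls in the class 217 ≤ e < 317: L = 217, F = 21, f = 36, h = 100.
Median ≈ 217 + ((48.5 − 21) / 36) × 100 = 293.3889

293.39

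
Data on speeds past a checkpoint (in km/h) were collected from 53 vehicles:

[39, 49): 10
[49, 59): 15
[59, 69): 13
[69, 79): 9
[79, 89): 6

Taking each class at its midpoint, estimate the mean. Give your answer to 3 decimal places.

61.358

Midpoints: 44, 54, 64, 74, 84
Σfm = 10×44 + 15×54 + 13×64 + 9×74 + 6×84 = 3252
n = Σf = 53
Mean = 3252 / 53 = 61.3585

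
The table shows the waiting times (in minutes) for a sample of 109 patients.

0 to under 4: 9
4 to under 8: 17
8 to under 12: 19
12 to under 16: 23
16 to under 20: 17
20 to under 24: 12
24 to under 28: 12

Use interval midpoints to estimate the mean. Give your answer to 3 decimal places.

Midpoints: 2, 6, 10, 14, 18, 22, 26
Σfm = 9×2 + 17×6 + 19×10 + 23×14 + 17×18 + 12×22 + 12×26 = 1514
n = Σf = 109
Mean = 1514 / 109 = 13.8899

13.890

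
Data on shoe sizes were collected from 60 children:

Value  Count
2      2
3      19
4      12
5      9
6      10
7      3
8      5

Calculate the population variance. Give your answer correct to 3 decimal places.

2.710

Values: 2, 3, 4, 5, 6, 7, 8
n = 60, Σfx = 275, mean = 4.5833
Σfx² = 1423
Σf(x − x̄)² = Σfx² − (Σfx)²/n = 1423 − 275²/60 = 162.5833
Population variance = 162.5833 / 60 = 2.7097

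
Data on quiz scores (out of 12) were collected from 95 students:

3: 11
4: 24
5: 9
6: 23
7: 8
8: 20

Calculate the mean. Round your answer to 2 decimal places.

Values: 3, 4, 5, 6, 7, 8
Σfx = 11×3 + 24×4 + 9×5 + 23×6 + 8×7 + 20×8 = 528
n = Σf = 95
Mean = 528 / 95 = 5.5579

5.56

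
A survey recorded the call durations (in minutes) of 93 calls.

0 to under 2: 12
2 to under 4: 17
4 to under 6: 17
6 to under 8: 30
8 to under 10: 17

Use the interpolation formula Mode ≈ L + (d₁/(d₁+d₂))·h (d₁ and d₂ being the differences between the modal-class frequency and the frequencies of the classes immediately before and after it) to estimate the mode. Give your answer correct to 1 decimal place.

7.0

Modal class: 6 to under 8 (highest frequency 30).
d₁ = 30 − 17 = 13, d₂ = 30 − 17 = 13
Mode ≈ 6 + (13/(13+13)) × 2 = 6 + 1.0000 = 7.0000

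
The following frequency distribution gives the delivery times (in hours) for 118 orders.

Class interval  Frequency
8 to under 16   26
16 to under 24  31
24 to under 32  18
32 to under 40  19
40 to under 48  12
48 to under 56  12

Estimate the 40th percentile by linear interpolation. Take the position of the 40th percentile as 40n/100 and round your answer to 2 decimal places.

21.47

Cumulative frequencies: 26, 57, 75, 94, 106, 118
n = 118; position = 40n/100 = 47.2.
This falls in the class 16 to under 24: L = 16, F = 26, f = 31, h = 8.
40th percentile ≈ 16 + ((47.2 − 26) / 31) × 8 = 21.4710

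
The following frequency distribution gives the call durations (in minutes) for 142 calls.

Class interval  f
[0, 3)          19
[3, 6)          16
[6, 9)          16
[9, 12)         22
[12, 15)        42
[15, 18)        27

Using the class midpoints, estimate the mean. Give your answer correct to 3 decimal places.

Midpoints: 1.5, 4.5, 7.5, 10.5, 13.5, 16.5
Σfm = 19×1.5 + 16×4.5 + 16×7.5 + 22×10.5 + 42×13.5 + 27×16.5 = 1464
n = Σf = 142
Mean = 1464 / 142 = 10.3099

10.310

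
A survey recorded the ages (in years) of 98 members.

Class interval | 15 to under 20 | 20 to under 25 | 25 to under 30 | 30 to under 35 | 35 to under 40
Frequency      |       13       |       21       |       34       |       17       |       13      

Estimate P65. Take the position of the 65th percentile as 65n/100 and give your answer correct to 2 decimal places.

Cumulative frequencies: 13, 34, 68, 85, 98
n = 98; position = 65n/100 = 63.7.
This falls in the class 25 to under 30: L = 25, F = 34, f = 34, h = 5.
65th percentile ≈ 25 + ((63.7 − 34) / 34) × 5 = 29.3676

29.37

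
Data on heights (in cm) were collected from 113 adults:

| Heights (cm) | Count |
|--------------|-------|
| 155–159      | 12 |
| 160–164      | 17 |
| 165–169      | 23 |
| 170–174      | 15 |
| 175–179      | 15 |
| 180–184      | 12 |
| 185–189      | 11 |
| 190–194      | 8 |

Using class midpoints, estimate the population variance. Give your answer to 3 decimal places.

Midpoints: 157, 162, 167, 172, 177, 182, 187, 192
n = 113, Σfm = 19491, mean = 172.4867
Σfm² = 3374137
Σf(m − x̄)² = Σfm² − (Σfm)²/n = 3374137 − 19491²/113 = 12198.2301
Population variance = 12198.2301 / 113 = 107.9489

107.949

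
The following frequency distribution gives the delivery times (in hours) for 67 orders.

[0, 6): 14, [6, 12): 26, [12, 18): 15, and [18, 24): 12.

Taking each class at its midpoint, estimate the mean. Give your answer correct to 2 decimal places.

Midpoints: 3, 9, 15, 21
Σfm = 14×3 + 26×9 + 15×15 + 12×21 = 753
n = Σf = 67
Mean = 753 / 67 = 11.2388

11.24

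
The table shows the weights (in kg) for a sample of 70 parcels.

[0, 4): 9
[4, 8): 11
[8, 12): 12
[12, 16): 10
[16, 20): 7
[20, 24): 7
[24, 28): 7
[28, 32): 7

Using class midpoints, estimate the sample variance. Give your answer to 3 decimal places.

80.195

Midpoints: 2, 6, 10, 14, 18, 22, 26, 30
n = 70, Σfm = 1016, mean = 14.5143
Σfm² = 20280
Σf(m − x̄)² = Σfm² − (Σfm)²/n = 20280 − 1016²/70 = 5533.4857
Sample variance = 5533.4857 / 69 = 80.1954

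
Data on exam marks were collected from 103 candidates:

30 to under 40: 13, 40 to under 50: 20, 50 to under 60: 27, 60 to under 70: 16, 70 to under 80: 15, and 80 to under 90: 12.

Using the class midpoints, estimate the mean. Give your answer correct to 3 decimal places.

58.495

Midpoints: 35, 45, 55, 65, 75, 85
Σfm = 13×35 + 20×45 + 27×55 + 16×65 + 15×75 + 12×85 = 6025
n = Σf = 103
Mean = 6025 / 103 = 58.4951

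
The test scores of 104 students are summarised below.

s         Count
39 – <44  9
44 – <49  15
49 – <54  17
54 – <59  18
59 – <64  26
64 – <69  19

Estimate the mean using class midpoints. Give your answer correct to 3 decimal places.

Midpoints: 41.5, 46.5, 51.5, 56.5, 61.5, 66.5
Σfm = 9×41.5 + 15×46.5 + 17×51.5 + 18×56.5 + 26×61.5 + 19×66.5 = 5826
n = Σf = 104
Mean = 5826 / 104 = 56.0192

56.019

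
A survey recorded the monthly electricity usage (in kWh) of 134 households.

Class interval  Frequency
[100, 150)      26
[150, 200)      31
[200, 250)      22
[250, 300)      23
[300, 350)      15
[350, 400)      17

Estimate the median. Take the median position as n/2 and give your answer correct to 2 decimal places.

222.73

Cumulative frequencies: 26, 57, 79, 102, 117, 134
n = 134; position = n/2 = 67.
This falls in the class [200, 250): L = 200, F = 57, f = 22, h = 50.
Median ≈ 200 + ((67 − 57) / 22) × 50 = 222.7273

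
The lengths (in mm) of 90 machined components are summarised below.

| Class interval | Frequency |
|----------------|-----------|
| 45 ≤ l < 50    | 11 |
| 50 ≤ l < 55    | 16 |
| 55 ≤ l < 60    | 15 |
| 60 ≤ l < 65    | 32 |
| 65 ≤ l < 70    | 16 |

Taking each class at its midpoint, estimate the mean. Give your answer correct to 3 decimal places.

Midpoints: 47.5, 52.5, 57.5, 62.5, 67.5
Σfm = 11×47.5 + 16×52.5 + 15×57.5 + 32×62.5 + 16×67.5 = 5305
n = Σf = 90
Mean = 5305 / 90 = 58.9444

58.944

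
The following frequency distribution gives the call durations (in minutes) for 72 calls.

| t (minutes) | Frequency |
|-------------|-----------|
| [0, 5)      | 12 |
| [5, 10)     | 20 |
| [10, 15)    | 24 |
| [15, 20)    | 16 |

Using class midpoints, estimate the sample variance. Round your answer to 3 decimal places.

25.743

Midpoints: 2.5, 7.5, 12.5, 17.5
n = 72, Σfm = 760, mean = 10.5556
Σfm² = 9850
Σf(m − x̄)² = Σfm² − (Σfm)²/n = 9850 − 760²/72 = 1827.7778
Sample variance = 1827.7778 / 71 = 25.7433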